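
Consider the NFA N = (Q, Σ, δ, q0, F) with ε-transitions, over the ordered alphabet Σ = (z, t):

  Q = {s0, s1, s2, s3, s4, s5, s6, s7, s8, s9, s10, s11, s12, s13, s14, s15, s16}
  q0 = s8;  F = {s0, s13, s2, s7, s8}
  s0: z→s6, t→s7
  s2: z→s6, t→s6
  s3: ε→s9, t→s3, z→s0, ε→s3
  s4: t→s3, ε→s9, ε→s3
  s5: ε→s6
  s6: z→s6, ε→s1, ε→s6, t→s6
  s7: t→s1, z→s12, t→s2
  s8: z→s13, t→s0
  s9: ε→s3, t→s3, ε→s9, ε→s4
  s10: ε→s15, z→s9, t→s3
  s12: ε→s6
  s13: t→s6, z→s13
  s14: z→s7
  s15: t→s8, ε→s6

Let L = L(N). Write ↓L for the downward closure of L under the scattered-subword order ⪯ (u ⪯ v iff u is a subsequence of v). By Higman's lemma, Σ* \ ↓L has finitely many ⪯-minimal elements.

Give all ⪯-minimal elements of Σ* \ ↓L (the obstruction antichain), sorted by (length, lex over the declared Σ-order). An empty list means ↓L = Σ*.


A = [zt, tz, tttt].

|Q|=17, |F|=5, |δ|=34 (13 ε).
min D↑ (6 st, q0=0, F={3}): 0:z→1,t→2 1:z→1,t→3 2:z→3,t→4 3:z→3,t→3 4:z→3,t→5 5:z→3,t→3 [Hopcroft].
'zt': |S_i|=[8, 4, 2] end={s1,s6} — reject; 2/2 del acc.
'tz': |S_i|=[8, 6, 3] end={s1,s12,s6} ∉↓L; 2/2 deletions ∈↓L.
'tttt': |S_i|=[8, 6, 5, 3, 2] end={s1,s6} ∉↓L; 4/4 deletions ∈↓L.
3 minimals (antichain).


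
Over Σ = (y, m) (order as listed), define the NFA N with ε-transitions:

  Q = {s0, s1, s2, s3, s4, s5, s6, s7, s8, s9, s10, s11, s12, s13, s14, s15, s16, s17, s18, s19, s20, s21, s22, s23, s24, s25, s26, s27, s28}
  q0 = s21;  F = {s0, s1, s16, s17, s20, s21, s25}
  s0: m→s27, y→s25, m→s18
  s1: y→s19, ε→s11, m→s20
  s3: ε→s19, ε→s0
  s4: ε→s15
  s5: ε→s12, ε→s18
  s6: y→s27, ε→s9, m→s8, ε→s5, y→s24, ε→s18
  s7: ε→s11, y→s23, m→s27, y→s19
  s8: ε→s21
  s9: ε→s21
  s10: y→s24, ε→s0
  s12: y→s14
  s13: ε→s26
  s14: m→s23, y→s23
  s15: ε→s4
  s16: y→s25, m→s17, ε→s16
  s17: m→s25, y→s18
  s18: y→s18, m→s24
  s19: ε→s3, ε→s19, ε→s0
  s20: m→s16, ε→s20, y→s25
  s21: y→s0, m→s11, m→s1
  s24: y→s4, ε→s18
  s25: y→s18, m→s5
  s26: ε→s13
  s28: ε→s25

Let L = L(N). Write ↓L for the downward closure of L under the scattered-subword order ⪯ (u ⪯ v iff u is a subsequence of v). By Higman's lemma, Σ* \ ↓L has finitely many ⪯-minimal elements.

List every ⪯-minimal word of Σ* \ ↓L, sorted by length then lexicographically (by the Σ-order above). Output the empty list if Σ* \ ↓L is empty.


A = [ym, yyy, mmyy, mmmmy, mmmmmm].

|Q|=29, |F|=7, |δ|=52 (23 ε).
min D↑ (8 st, q0=0, F={4}): 0:y→1,m→2 1:y→3,m→4 2:y→1,m→5 3:y→4,m→4 4:y→4,m→4 5:y→3,m→6 6:y→3,m→7 7:y→4,m→3 [Hopcroft].
'ym': N↓-sim [19, 13, 9] end={s12,s14,s15,s18,s23,s24,s27,s4,s5} ∉↓L; 2/2 single-dels accept.
'yyy': N↓-sim [19, 13, 9, 6] end={s14,s15,s18,s23,s24,s4} ∉↓L; 3/3 del acc.
'mmyy': run [19, 18, 13, 9, 6] end={s14,s15,s18,s23,s24,s4} — reject; 4/4 del acc.
'mmmmy': |S_i|=[19, 18, 13, 11, 10, 6] end={s14,s15,s18,s23,s24,s4} — reject; 5/5 deletions ∈↓L.
'mmmmmm': N↓-sim [19, 18, 13, 11, 10, 9, 8] end={s12,s14,s15,s18,s23,s24,s4,s5} rej; 6/6 single-dels accept.
5 obstructions.


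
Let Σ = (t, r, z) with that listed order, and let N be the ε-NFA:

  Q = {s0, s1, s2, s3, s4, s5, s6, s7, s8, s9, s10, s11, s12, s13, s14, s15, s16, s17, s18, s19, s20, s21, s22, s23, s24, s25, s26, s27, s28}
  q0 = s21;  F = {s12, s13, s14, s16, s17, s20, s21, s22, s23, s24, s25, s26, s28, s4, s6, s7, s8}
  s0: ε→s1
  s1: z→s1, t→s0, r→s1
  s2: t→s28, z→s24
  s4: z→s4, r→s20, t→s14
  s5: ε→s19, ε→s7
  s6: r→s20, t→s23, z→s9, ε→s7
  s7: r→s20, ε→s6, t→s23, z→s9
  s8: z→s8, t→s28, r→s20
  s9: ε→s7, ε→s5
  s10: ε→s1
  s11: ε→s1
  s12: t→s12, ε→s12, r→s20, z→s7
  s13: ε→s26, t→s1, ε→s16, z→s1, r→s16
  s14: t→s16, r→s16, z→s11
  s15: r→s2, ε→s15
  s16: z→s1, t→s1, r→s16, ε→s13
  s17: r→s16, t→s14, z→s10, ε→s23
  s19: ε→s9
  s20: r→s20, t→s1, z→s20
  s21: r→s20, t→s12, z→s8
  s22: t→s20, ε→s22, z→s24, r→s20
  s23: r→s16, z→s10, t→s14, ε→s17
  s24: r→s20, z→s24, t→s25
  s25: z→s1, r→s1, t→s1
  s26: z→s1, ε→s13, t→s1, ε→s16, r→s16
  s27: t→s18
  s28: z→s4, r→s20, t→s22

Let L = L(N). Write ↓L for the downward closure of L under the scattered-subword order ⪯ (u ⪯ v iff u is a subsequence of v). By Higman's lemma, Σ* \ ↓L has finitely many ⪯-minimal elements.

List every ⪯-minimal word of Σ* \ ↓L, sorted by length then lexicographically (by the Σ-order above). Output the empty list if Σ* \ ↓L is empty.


Antichain: [rt, tztz, ztttt, zttztr].

|Q|=29, |F|=17, |δ|=78 (20 ε).
min D↑ (14 st, q0=0, F={5}): 0:t→1,r→2,z→3 1:t→1,r→2,z→4 2:t→5,r→2,z→2 3:t→6,r→2,z→3 4:t→7,r→2,z→4 5:t→5,r→5,z→5 6:t→8,r→2,z→9 7:t→10,r→11,z→5 8:t→2,r→2,z→12 9:t→10,r→2,z→9 10:t→11,r→11,z→5 11:t→5,r→11,z→5 12:t→13,r→2,z→12 13:t→5,r→5,z→5 (ε-aug+det+¬).
'rt': run [24, 6, 2] end={s0,s1} ∉↓L; 2/2 del acc.
'tztz': |S_i|=[24, 22, 19, 11, 4] end={s0,s1,s10,s11} rej; 4/4 deletions ∈↓L.
'ztttt': N↓-sim [24, 22, 16, 11, 7, 2] end={s0,s1} ∉↓L; 5/5 del acc.
'zttztr': run [24, 22, 16, 11, 6, 3, 2] end={s0,s1} — reject; 6/6 single-dels accept.
4 minimals (antichain).


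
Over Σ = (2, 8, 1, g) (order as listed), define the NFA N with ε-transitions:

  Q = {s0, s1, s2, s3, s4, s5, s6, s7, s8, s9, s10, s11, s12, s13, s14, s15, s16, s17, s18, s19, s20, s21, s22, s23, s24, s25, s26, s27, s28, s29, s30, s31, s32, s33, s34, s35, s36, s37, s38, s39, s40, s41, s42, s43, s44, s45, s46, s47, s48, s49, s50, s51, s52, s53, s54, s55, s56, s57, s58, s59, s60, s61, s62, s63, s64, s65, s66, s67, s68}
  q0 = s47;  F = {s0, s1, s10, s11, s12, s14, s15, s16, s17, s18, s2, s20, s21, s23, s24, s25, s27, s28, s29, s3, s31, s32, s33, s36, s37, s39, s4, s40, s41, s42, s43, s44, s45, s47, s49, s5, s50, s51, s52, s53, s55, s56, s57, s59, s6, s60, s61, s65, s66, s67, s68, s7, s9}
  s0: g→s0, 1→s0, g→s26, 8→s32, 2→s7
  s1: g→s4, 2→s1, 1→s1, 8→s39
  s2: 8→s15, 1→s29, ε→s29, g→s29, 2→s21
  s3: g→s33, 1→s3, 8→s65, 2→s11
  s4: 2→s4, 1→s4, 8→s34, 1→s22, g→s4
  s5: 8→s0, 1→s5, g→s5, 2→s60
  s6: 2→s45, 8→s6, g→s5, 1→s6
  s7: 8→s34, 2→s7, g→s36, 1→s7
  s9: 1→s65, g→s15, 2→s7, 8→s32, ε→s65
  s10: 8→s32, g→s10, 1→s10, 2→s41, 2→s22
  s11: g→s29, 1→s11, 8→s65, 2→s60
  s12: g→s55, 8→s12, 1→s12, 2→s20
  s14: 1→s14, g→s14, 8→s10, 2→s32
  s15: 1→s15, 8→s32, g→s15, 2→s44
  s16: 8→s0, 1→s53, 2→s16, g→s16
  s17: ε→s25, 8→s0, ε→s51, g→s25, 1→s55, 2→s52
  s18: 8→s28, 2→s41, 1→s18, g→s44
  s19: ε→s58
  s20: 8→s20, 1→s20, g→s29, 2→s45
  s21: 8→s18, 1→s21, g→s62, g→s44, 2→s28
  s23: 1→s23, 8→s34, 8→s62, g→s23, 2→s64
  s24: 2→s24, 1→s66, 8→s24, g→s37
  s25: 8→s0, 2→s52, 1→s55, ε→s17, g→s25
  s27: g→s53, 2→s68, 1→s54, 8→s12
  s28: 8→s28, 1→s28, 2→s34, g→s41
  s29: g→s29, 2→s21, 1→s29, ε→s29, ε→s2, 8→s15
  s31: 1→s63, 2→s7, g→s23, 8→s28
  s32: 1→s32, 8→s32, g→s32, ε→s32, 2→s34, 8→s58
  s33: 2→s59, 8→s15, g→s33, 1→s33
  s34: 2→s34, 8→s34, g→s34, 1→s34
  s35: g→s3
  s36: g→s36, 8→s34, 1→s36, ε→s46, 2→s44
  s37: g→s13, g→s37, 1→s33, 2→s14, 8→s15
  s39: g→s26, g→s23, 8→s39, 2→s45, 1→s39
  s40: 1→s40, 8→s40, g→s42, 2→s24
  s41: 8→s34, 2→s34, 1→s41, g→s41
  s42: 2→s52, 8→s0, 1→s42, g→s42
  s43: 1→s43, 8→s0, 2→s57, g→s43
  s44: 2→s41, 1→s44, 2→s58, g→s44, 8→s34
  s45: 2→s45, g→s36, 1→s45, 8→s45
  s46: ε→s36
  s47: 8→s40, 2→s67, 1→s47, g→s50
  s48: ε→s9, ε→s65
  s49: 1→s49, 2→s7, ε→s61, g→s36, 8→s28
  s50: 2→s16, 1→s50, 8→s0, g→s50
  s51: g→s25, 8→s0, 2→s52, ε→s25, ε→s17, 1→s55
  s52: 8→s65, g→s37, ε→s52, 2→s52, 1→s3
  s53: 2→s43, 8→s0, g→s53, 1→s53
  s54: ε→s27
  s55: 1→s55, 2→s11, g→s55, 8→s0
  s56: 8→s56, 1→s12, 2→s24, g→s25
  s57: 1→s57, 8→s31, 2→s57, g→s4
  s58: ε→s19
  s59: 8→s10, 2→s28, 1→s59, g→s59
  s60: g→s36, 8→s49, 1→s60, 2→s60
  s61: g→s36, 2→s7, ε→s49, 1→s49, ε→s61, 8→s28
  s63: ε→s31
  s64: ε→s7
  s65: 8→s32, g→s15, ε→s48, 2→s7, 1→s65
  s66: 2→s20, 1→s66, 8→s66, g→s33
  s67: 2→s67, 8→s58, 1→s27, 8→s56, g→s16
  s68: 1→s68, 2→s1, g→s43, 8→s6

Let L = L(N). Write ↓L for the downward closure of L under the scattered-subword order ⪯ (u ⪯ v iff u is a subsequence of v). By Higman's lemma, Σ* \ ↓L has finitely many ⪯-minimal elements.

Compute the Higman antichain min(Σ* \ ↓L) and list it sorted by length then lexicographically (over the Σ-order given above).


Antichain: [g828, g882, 2122g8, 82g222].

|Q|=69, |F|=53, |δ|=251 (24 ε).
min D↑ (49 st, q0=0, F={29}): 0:2→1,8→2,1→0,g→3 1:2→1,8→4,1→5,g→6 2:2→7,8→2,1→2,g→8 3:2→6,8→9,1→3,g→3 4:2→7,8→4,1→10,g→11 5:2→12,8→10,1→5,g→13 6:2→6,8→9,1→13,g→6 7:2→7,8→7,1→14,g→15 8:2→16,8→9,1→8,g→8 9:2→17,8→18,1→9,g→9 10:2→19,8→10,1→10,g→20 11:2→16,8→9,1→20,g→11 12:2→21,8→22,1→12,g→23 13:2→23,8→9,1→13,g→13 14:2→19,8→14,1→14,g→24 15:2→25,8→26,1→24,g→15 16:2→16,8→27,1→28,g→15 17:2→17,8→29,1→17,g→30 18:2→29,8→18,1→18,g→18 19:2→31,8→19,1→19,g→32 20:2→33,8→9,1→20,g→20 21:2→21,8→34,1→21,g→35 22:2→31,8→22,1→22,g→36 23:2→37,8→9,1→23,g→23 24:2→38,8→26,1→24,g→24 25:2→18,8→39,1→25,g→25 26:2→40,8→18,1→26,g→26 27:2→17,8→18,1→27,g→26 28:2→33,8→27,1→28,g→24 29:2→29,8→29,1→29,g→29 30:2→40,8→29,1→30,g→30 31:2→31,8→31,1→31,g→30 32:2→41,8→26,1→32,g→32 33:2→42,8→27,1→33,g→32 34:2→31,8→34,1→34,g→43 35:2→35,8→29,1→35,g→35 36:2→42,8→9,1→36,g→36 37:2→37,8→44,1→37,g→35 38:2→45,8→39,1→38,g→38 39:2→46,8→18,1→39,g→39 40:2→46,8→29,1→40,g→40 41:2→45,8→47,1→41,g→40 42:2→42,8→48,1→42,g→30 43:2→17,8→29,1→43,g→43 44:2→17,8→45,1→44,g→43 45:2→29,8→45,1→45,g→46 46:2→29,8→29,1→46,g→46 47:2→46,8→45,1→47,g→40 48:2→17,8→45,1→48,g→30 (ε-aug+det+¬).
'g828': run [65, 50, 26, 10, 1] end={s34} ∉↓L; 4/4 deletions ∈↓L.
'g882': N↓-sim [65, 50, 26, 7, 1] end={s34} ∉↓L; 4/4 deletions ∈↓L.
'2122g8': run [65, 61, 51, 42, 26, 14, 2] end={s34,s62} rej; 6/6 del acc.
'82g222': run [65, 53, 37, 22, 14, 7, 1] end={s34} — reject; 6/6 single-dels accept.
4 obstructions.


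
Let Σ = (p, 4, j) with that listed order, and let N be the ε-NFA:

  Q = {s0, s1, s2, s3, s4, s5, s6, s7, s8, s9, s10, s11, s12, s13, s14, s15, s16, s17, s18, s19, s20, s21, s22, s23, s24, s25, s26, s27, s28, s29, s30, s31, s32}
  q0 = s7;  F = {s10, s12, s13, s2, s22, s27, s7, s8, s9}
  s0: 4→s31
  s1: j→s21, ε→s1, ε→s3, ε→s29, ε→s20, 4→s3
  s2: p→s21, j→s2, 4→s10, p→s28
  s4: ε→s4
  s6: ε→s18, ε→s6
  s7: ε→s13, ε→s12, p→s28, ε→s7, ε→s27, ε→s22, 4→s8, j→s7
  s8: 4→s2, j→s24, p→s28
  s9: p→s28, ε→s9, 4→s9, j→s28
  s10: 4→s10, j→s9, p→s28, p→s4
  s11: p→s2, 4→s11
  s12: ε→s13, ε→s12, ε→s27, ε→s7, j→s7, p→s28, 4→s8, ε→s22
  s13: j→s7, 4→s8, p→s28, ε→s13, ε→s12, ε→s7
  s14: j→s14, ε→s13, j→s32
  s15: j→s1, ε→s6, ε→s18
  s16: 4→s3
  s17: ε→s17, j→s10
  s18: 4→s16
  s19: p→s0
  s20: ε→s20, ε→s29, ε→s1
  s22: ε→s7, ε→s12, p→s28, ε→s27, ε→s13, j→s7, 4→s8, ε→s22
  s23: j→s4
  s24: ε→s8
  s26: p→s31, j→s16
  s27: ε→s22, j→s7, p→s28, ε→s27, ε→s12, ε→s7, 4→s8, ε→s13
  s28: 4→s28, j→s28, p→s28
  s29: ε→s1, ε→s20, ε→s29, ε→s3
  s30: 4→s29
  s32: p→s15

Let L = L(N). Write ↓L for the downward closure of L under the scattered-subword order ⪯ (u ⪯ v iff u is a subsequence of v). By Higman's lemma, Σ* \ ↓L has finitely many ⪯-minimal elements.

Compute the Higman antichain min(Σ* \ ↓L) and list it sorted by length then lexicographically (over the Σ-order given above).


Antichain: [p, 444jj].

|Q|=33, |F|=9, |δ|=92 (43 ε).
min D↑ (6 st, q0=0, F={1}): 0:p→1,4→2,j→0 1:p→1,4→1,j→1 2:p→1,4→3,j→2 3:p→1,4→4,j→3 4:p→1,4→4,j→5 5:p→1,4→5,j→1 [Hopcroft].
'p': N↓-sim [13, 3] end={s21,s28,s4} rej; 1/1 del acc.
'444jj': run [13, 8, 6, 4, 2, 1] end={s28} rej; 5/5 single-dels accept.
2 obstructions.


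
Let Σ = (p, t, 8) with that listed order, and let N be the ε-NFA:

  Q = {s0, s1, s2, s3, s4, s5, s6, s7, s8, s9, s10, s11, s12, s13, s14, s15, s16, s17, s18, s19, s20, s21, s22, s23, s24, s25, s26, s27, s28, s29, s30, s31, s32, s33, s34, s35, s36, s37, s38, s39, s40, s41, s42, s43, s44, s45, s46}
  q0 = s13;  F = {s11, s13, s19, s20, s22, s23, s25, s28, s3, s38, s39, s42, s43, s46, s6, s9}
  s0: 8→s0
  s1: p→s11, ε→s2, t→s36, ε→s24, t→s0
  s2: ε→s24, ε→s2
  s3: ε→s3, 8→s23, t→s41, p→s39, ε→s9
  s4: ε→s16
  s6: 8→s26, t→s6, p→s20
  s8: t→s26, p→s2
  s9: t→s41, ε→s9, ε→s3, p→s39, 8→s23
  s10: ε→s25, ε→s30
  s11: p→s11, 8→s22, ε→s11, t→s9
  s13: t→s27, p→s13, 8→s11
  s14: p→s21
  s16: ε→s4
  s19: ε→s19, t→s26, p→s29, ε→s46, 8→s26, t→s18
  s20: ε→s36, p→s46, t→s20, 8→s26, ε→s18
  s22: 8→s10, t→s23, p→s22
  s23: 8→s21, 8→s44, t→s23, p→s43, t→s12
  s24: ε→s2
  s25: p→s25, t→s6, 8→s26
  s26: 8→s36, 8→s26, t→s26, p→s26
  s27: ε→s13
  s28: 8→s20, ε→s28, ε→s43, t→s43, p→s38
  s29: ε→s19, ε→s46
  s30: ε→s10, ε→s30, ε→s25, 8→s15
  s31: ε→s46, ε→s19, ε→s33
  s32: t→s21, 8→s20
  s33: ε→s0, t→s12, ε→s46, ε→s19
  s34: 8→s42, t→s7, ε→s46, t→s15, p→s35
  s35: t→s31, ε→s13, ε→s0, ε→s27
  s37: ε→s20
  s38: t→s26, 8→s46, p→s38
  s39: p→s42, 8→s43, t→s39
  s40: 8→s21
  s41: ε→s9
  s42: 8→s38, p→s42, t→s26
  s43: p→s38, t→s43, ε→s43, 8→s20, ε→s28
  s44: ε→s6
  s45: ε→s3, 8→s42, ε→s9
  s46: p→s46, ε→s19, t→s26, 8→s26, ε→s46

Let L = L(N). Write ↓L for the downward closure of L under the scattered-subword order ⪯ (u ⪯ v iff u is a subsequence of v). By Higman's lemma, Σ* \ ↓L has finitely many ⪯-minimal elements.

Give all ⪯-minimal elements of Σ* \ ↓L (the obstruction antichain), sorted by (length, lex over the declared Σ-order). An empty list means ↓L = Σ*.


A = [8888, 8tppt].

|Q|=47, |F|=16, |δ|=118 (45 ε).
min D↑ (14 st, q0=0, F={10}): 0:p→0,t→0,8→1 1:p→1,t→2,8→3 2:p→4,t→2,8→5 3:p→3,t→5,8→6 4:p→7,t→4,8→8 5:p→8,t→5,8→9 6:p→6,t→9,8→10 7:p→7,t→10,8→11 8:p→11,t→8,8→12 9:p→12,t→9,8→10 10:p→10,t→10,8→10 11:p→11,t→10,8→13 12:p→13,t→12,8→10 13:p→13,t→10,8→10 (ε-aug+det+¬).
'8888': |S_i|=[28, 26, 20, 14, 3] end={s15,s26,s36} — reject; 4/4 deletions ∈↓L.
'8tppt': N↓-sim [28, 26, 20, 12, 8, 3] end={s18,s26,s36} rej; 5/5 del acc.
2 obstructions.


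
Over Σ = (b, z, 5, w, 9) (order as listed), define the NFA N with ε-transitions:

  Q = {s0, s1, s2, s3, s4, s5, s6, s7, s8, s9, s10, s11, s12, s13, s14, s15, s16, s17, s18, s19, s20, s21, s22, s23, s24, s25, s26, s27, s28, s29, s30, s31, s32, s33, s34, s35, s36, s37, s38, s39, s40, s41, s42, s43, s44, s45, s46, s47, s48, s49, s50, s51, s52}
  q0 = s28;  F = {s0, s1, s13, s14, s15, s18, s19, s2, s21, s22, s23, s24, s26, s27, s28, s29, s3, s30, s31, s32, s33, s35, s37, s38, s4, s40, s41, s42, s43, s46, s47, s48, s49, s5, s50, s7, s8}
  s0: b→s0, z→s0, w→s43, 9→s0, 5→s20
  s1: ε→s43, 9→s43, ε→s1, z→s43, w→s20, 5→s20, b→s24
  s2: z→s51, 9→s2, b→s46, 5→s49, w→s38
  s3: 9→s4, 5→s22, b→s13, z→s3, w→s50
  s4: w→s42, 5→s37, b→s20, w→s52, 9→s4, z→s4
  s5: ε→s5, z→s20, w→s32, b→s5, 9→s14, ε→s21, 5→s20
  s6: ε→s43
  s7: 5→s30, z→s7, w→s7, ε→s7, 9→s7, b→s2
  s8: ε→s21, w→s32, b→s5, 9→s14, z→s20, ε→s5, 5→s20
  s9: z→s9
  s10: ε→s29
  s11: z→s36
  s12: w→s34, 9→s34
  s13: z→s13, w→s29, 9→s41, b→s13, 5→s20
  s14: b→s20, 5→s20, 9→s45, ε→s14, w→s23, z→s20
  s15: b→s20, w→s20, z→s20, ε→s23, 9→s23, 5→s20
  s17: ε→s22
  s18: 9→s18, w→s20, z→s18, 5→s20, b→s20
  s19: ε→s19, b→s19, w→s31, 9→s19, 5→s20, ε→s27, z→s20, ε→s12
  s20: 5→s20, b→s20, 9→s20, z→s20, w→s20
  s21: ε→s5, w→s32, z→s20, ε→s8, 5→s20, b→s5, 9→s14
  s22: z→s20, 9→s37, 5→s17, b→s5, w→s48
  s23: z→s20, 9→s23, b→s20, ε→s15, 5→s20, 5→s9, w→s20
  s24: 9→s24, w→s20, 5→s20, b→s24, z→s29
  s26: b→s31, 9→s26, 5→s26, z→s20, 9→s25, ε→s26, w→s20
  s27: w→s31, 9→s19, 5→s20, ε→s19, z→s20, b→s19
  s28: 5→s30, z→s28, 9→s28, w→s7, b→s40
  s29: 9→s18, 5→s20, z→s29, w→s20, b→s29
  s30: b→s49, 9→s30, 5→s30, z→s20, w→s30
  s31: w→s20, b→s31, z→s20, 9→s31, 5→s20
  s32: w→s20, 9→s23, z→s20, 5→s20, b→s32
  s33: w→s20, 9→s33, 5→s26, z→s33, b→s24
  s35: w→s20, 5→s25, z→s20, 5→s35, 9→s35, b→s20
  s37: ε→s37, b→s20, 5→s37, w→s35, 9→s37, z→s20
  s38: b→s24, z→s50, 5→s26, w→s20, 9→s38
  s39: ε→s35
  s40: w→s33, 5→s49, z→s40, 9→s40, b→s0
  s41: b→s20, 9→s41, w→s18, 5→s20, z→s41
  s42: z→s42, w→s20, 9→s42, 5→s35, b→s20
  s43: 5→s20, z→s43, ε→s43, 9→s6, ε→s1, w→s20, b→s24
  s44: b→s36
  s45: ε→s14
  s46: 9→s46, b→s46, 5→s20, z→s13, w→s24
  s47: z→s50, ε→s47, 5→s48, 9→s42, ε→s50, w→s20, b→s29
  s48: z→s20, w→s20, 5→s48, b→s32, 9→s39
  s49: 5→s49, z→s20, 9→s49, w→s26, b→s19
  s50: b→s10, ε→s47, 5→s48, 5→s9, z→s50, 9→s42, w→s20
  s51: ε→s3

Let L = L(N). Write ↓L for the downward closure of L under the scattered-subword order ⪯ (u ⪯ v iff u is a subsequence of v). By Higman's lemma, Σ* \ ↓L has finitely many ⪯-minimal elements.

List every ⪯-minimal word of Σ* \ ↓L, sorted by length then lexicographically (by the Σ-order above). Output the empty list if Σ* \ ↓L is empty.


|Q|=53, |F|=37, |δ|=229 (29 ε).
min D↑ (32 st, q0=0, F={7}): 0:b→1,z→0,5→2,w→3,9→0 1:b→4,z→1,5→5,w→6,9→1 2:b→5,z→7,5→2,w→2,9→2 3:b→8,z→3,5→2,w→3,9→3 4:b→4,z→4,5→7,w→9,9→4 5:b→10,z→7,5→5,w→11,9→5 6:b→12,z→6,5→11,w→7,9→6 7:b→7,z→7,5→7,w→7,9→7 8:b→13,z→14,5→5,w→15,9→8 9:b→12,z→9,5→7,w→7,9→9 10:b→10,z→7,5→7,w→16,9→10 11:b→16,z→7,5→11,w→7,9→11 12:b→12,z→17,5→7,w→7,9→12 13:b→13,z→18,5→7,w→12,9→13 14:b→18,z→14,5→19,w→20,9→21 15:b→12,z→20,5→11,w→7,9→15 16:b→16,z→7,5→7,w→7,9→16 17:b→17,z→17,5→7,w→7,9→22 18:b→18,z→18,5→7,w→17,9→23 19:b→24,z→7,5→19,w→25,9→26 20:b→17,z→20,5→25,w→7,9→27 21:b→7,z→21,5→26,w→27,9→21 22:b→7,z→22,5→7,w→7,9→22 23:b→7,z→23,5→7,w→22,9→23 24:b→24,z→7,5→7,w→28,9→29 25:b→28,z→7,5→25,w→7,9→30 26:b→7,z→7,5→26,w→30,9→26 27:b→7,z→27,5→30,w→7,9→27 28:b→28,z→7,5→7,w→7,9→31 29:b→7,z→7,5→7,w→31,9→29 30:b→7,z→7,5→30,w→7,9→30 31:b→7,z→7,5→7,w→7,9→31 (ε-aug+det+¬).
'5z': run [49, 25, 2] end={s20,s9} rej; 2/2 single-dels accept.
'bb5': N↓-sim [49, 46, 26, 2] end={s20,s9} rej; 3/3 del acc.
'bww': N↓-sim [49, 46, 25, 1] end={s20} — reject; 3/3 del acc.
'wbz9b': |S_i|=[49, 46, 40, 29, 15, 1] end={s20} ∉↓L; 5/5 del acc.
4 words, ⪯-incomp.

Antichain: [5z, bb5, bww, wbz9b].


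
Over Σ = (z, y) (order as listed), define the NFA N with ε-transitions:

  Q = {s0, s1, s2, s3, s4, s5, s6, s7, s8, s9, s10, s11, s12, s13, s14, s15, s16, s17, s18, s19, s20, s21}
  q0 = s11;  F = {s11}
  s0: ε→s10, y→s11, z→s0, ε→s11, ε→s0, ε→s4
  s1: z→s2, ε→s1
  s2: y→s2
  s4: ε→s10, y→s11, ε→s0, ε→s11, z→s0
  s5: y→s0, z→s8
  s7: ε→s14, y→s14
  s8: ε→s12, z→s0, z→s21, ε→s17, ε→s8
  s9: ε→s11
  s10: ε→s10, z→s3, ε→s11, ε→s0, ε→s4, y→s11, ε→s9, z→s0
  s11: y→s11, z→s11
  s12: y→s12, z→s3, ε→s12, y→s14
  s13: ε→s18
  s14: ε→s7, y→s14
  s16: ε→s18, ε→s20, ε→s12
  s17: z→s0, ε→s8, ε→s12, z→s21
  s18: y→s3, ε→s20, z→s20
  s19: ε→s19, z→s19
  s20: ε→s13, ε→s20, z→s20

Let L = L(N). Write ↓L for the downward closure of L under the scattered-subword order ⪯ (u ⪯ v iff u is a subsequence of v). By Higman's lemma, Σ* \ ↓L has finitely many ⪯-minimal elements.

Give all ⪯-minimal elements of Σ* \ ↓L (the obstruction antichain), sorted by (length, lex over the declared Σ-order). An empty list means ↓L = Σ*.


|Q|=22, |F|=1, |δ|=56 (30 ε).
min D↑ (1 st, q0=0, F={}): 0:z→0,y→0.
L(D↑) = ∅ ⇒ ↓L = Σ*.

Antichain: [].


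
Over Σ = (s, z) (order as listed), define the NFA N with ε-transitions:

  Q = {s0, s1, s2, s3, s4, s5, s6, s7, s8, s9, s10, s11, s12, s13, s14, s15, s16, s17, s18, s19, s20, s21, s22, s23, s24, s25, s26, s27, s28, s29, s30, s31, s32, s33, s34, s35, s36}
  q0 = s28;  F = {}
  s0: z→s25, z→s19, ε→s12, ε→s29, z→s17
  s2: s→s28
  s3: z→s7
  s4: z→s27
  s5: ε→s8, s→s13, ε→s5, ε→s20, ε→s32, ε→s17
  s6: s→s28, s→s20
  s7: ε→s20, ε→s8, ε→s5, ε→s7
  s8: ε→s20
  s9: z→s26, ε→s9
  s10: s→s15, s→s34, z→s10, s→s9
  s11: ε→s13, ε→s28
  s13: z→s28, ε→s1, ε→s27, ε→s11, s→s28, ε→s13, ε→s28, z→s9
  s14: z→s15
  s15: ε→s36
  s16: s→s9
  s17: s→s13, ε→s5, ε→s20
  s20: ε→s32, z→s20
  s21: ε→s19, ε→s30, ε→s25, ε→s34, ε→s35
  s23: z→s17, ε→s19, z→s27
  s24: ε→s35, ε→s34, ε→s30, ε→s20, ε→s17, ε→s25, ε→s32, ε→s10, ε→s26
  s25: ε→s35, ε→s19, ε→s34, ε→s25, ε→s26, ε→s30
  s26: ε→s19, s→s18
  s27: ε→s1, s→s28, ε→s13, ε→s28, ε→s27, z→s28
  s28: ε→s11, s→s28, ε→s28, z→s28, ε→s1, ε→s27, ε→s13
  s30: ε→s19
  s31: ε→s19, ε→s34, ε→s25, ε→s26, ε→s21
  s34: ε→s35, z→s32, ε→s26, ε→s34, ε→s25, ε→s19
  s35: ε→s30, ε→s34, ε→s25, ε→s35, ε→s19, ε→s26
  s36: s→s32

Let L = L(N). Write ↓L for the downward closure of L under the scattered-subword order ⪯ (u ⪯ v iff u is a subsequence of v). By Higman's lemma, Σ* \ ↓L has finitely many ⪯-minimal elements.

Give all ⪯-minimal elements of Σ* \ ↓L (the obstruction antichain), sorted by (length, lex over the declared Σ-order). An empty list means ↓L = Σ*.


|Q|=37, |F|=0, |δ|=102 (72 ε).
min D↑ (1 st, q0=0, F={0}): 0:s→0,z→0 (ε-aug+det+¬).
ε ∈ L(D↑) — L = ∅.

A = [ε].


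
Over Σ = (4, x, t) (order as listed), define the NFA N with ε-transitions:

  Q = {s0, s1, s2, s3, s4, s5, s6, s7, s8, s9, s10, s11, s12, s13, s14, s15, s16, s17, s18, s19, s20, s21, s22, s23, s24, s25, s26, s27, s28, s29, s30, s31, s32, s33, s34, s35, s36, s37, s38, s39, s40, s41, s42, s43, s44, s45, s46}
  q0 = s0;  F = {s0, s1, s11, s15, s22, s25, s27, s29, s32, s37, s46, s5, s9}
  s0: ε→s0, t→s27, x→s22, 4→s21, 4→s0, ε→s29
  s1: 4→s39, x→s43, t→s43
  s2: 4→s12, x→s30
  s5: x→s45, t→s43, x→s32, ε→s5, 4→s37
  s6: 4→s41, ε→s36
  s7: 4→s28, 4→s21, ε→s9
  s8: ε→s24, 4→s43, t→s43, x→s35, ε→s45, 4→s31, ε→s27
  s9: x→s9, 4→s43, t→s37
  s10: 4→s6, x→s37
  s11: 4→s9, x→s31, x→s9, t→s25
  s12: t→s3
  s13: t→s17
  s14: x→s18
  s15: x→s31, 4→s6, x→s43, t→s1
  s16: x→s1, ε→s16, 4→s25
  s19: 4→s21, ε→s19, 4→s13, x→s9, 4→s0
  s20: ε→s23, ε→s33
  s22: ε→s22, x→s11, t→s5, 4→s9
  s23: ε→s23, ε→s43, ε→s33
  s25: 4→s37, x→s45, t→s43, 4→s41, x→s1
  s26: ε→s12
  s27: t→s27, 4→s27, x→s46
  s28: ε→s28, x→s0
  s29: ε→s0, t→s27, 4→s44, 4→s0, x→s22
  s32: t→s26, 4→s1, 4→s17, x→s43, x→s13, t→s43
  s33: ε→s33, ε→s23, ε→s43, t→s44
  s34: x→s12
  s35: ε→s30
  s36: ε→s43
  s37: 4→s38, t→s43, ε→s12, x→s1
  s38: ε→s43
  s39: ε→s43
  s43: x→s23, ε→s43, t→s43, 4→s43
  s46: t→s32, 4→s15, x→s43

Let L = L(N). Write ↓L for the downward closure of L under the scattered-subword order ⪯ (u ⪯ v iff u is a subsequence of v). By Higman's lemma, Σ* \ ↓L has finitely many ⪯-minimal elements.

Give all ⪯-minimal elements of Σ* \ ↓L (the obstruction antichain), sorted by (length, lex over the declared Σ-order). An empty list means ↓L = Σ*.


|Q|=47, |F|=13, |δ|=103 (28 ε).
min D↑ (13 st, q0=0, F={7}): 0:4→0,x→1,t→2 1:4→3,x→4,t→5 2:4→2,x→6,t→2 3:4→7,x→3,t→8 4:4→3,x→3,t→9 5:4→8,x→10,t→7 6:4→11,x→7,t→10 7:4→7,x→7,t→7 8:4→7,x→12,t→7 9:4→8,x→12,t→7 10:4→12,x→7,t→7 11:4→7,x→7,t→12 12:4→7,x→7,t→7.
'x44': |S_i|=[30, 26, 17, 9] end={s23,s33,s36,s38,s39,s41,s43,s44,s6} rej; 3/3 deletions ∈↓L.
'xtt': N↓-sim [30, 26, 18, 8] end={s12,s17,s23,s26,s3,s33,s43,s44} rej; 3/3 deletions ∈↓L.
'txx': N↓-sim [30, 24, 19, 7] end={s13,s17,s23,s31,s33,s43,s44} — reject; 3/3 single-dels accept.
'xxx4': N↓-sim [30, 26, 20, 15, 6] end={s23,s33,s38,s39,s43,s44} ∉↓L; 4/4 single-dels accept.
4 minimals (antichain).

Antichain: [x44, xtt, txx, xxx4].


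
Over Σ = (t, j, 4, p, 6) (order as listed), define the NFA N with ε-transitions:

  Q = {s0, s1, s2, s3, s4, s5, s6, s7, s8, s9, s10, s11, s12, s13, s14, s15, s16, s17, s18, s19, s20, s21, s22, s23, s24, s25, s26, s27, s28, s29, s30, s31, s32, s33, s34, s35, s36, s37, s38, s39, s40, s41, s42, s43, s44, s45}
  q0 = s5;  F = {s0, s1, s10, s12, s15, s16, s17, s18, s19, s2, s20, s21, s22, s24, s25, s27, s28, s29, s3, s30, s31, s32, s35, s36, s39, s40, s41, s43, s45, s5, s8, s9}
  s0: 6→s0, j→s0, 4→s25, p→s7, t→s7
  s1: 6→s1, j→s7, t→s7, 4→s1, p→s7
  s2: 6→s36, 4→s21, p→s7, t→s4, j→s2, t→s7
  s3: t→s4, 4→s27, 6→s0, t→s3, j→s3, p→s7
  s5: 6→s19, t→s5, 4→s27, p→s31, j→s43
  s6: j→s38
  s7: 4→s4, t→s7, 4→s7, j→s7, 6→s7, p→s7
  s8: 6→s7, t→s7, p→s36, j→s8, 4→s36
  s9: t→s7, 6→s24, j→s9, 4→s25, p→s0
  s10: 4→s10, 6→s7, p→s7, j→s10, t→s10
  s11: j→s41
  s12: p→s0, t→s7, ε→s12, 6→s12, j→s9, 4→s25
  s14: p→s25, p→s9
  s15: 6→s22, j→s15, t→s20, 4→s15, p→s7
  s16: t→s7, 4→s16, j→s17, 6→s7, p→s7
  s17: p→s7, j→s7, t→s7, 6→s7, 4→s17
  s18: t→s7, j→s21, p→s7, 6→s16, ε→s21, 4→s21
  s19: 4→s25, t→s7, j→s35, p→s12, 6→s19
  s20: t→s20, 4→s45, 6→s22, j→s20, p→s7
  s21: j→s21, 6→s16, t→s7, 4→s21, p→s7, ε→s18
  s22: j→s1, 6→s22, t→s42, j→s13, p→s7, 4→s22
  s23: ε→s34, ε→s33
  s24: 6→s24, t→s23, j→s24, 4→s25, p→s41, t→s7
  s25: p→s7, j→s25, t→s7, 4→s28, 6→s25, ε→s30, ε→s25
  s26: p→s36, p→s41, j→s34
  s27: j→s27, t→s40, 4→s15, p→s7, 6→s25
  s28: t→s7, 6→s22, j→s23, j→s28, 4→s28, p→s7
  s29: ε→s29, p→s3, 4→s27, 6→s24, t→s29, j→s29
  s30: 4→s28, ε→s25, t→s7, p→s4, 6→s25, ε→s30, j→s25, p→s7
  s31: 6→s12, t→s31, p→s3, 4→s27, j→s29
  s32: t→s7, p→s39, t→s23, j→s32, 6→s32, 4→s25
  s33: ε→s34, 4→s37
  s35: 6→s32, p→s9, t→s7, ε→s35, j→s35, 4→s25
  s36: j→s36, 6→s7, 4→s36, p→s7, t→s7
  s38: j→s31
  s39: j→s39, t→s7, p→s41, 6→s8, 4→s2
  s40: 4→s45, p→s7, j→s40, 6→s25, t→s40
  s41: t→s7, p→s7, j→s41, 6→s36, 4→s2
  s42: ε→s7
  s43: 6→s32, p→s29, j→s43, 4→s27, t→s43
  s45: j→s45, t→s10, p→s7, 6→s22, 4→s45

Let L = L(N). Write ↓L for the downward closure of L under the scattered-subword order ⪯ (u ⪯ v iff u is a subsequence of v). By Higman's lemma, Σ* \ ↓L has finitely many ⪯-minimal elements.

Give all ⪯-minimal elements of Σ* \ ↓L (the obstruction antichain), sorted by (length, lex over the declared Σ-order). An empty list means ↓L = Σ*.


|Q|=46, |F|=32, |δ|=195 (13 ε).
min D↑ (31 st, q0=0, F={9}): 0:t→0,j→1,4→2,p→3,6→4 1:t→1,j→1,4→2,p→5,6→6 2:t→7,j→2,4→8,p→9,6→10 3:t→3,j→5,4→2,p→11,6→12 4:t→9,j→13,4→10,p→12,6→4 5:t→5,j→5,4→2,p→11,6→14 6:t→9,j→6,4→10,p→15,6→6 7:t→7,j→7,4→16,p→9,6→10 8:t→17,j→8,4→8,p→9,6→18 9:t→9,j→9,4→9,p→9,6→9 10:t→9,j→10,4→19,p→9,6→10 11:t→11,j→11,4→2,p→9,6→20 12:t→9,j→21,4→10,p→20,6→12 13:t→9,j→13,4→10,p→21,6→6 14:t→9,j→14,4→10,p→22,6→14 15:t→9,j→15,4→23,p→22,6→24 16:t→25,j→16,4→16,p→9,6→18 17:t→17,j→17,4→16,p→9,6→18 18:t→9,j→26,4→18,p→9,6→18 19:t→9,j→19,4→19,p→9,6→18 20:t→9,j→20,4→10,p→9,6→20 21:t→9,j→21,4→10,p→20,6→14 22:t→9,j→22,4→23,p→9,6→27 23:t→9,j→23,4→28,p→9,6→27 24:t→9,j→24,4→27,p→27,6→9 25:t→25,j→25,4→25,p→9,6→9 26:t→9,j→9,4→26,p→9,6→26 27:t→9,j→27,4→27,p→9,6→9 28:t→9,j→28,4→28,p→9,6→29 29:t→9,j→30,4→29,p→9,6→9 30:t→9,j→9,4→30,p→9,6→9.
'4p': |S_i|=[40, 25, 2] end={s4,s7} ∉↓L; 2/2 deletions ∈↓L.
'6t': N↓-sim [40, 29, 7] end={s23,s33,s34,s37,s4,s42,s7} — reject; 2/2 deletions ∈↓L.
'ppp': N↓-sim [40, 35, 28, 2] end={s4,s7} — reject; 3/3 single-dels accept.
'j6p66': |S_i|=[40, 36, 25, 11, 6, 2] end={s4,s7} rej; 5/5 deletions ∈↓L.
'4t4t6': N↓-sim [40, 25, 17, 13, 4, 2] end={s4,s7} — reject; 5/5 del acc.
'446jj': run [40, 25, 20, 8, 5, 2] end={s4,s7} ∉↓L; 5/5 del acc.
6 minimals (antichain).

A = [4p, 6t, ppp, j6p66, 4t4t6, 446jj].


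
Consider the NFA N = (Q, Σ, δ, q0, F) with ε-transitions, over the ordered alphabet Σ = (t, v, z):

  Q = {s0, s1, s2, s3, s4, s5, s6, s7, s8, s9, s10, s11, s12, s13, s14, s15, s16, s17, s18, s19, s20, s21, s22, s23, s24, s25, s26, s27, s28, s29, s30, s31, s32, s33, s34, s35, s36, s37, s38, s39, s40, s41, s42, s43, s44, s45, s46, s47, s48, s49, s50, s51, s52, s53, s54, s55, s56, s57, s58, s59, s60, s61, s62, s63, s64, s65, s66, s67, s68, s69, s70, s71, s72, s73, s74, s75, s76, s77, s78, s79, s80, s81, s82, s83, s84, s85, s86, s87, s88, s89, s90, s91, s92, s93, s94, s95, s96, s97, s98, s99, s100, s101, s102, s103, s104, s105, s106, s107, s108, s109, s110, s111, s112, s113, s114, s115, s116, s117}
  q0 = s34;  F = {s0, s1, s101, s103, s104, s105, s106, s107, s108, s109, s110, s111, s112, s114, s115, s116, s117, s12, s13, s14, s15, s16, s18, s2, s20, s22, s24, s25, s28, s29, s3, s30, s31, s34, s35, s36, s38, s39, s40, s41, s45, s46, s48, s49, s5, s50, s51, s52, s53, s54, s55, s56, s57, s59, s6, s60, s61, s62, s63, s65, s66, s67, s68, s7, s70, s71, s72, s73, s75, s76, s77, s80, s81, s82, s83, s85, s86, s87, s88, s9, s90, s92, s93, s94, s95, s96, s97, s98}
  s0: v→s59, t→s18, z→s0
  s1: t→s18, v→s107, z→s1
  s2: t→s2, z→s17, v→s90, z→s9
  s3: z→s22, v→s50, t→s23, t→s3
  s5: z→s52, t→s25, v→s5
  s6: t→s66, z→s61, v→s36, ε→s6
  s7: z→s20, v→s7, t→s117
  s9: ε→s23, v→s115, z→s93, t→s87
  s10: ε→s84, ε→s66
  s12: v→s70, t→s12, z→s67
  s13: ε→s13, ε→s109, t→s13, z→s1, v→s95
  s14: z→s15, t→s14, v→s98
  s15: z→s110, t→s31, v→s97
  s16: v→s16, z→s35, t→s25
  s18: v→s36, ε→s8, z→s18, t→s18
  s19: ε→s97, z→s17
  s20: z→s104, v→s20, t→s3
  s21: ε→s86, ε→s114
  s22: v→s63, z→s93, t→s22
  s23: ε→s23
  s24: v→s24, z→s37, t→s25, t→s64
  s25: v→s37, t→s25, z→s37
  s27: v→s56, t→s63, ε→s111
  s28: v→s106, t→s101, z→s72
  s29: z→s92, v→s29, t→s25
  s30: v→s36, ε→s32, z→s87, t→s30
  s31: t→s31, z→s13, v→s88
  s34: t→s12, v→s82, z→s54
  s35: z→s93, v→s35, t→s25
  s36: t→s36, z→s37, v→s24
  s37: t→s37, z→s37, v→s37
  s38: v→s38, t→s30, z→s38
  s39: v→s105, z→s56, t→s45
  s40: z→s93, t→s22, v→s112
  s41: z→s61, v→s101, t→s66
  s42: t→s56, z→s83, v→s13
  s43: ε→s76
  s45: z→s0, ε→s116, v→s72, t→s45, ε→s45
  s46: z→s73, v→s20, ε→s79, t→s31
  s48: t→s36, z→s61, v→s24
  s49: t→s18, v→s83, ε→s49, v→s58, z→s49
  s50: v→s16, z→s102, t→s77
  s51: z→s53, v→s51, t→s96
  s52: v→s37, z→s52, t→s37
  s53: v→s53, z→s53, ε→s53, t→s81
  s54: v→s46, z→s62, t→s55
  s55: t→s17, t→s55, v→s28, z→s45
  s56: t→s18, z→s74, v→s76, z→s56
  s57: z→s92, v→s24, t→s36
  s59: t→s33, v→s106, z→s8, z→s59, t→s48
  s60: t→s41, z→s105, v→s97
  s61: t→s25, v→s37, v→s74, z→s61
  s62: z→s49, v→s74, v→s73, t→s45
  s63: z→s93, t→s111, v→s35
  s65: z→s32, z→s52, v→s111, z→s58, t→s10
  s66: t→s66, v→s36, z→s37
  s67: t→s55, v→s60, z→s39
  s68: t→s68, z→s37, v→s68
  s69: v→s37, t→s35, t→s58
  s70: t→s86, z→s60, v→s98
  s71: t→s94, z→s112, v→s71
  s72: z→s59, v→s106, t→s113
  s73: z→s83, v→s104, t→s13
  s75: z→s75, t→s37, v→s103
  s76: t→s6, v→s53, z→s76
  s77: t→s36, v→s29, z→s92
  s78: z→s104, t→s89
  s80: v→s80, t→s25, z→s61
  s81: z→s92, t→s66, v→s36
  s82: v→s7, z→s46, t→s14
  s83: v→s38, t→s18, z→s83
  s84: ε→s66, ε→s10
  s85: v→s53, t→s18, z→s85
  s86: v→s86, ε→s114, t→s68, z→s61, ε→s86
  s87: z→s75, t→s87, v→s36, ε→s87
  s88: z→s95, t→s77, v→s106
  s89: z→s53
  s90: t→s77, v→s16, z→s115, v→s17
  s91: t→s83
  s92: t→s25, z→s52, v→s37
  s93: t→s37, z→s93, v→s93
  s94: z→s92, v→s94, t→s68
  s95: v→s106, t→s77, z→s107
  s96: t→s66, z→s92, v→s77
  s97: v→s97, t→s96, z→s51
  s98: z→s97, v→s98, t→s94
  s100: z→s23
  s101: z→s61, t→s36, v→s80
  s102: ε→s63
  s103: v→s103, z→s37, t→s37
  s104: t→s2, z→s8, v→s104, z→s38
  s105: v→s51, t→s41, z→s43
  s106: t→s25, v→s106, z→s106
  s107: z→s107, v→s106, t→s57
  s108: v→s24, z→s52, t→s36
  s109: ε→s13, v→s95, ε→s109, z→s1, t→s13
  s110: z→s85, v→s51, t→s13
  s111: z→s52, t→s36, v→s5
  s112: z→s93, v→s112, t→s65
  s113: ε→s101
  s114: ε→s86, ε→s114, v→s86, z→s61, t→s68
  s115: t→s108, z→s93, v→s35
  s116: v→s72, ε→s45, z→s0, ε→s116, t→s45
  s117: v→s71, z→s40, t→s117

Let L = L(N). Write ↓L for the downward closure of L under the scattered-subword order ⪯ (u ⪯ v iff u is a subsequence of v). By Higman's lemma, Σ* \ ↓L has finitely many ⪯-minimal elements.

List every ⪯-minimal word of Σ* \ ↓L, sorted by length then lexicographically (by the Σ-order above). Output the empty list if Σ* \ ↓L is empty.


min(Σ*\↓L) = [tvttz, tvtzv, vvtzzt, ztvvtv, ztvvtz, zzztvz].

|Q|=118, |F|=88, |δ|=327 (32 ε).
min D↑ (86 st, q0=0, F={43}): 0:t→1,v→2,z→3 1:t→1,v→4,z→5 2:t→6,v→7,z→8 3:t→9,v→8,z→10 4:t→11,v→12,z→13 5:t→9,v→13,z→14 6:t→6,v→12,z→15 7:t→16,v→7,z→17 8:t→18,v→17,z→19 9:t→9,v→20,z→21 10:t→21,v→19,z→22 11:t→23,v→11,z→24 12:t→25,v→12,z→26 13:t→27,v→26,z→28 14:t→21,v→28,z→29 15:t→18,v→26,z→30 16:t→16,v→31,z→32 17:t→33,v→17,z→34 18:t→18,v→35,z→36 19:t→36,v→34,z→37 20:t→38,v→39,z→40 21:t→21,v→40,z→41 22:t→42,v→37,z→22 23:t→23,v→23,z→43 24:t→44,v→43,z→24 25:t→23,v→25,z→45 26:t→46,v→26,z→47 27:t→48,v→38,z→24 28:t→27,v→47,z→49 29:t→42,v→49,z→29 30:t→36,v→47,z→50 31:t→25,v→31,z→51 32:t→52,v→51,z→53 33:t→33,v→54,z→52 34:t→55,v→34,z→56 35:t→57,v→39,z→58 36:t→36,v→58,z→59 37:t→42,v→56,z→37 38:t→60,v→61,z→24 39:t→44,v→39,z→39 40:t→38,v→39,z→62 41:t→42,v→62,z→41 42:t→42,v→60,z→42 43:t→43,v→43,z→43 44:t→44,v→43,z→43 45:t→44,v→43,z→63 46:t→48,v→57,z→45 47:t→46,v→47,z→64 48:t→48,v→60,z→43 49:t→65,v→64,z→49 50:t→42,v→64,z→50 51:t→66,v→51,z→53 52:t→52,v→67,z→53 53:t→43,v→53,z→53 54:t→57,v→68,z→67 55:t→55,v→69,z→70 56:t→71,v→56,z→56 57:t→60,v→72,z→45 58:t→57,v→39,z→73 59:t→42,v→73,z→59 60:t→60,v→74,z→43 61:t→44,v→61,z→24 62:t→75,v→39,z→62 63:t→43,v→43,z→63 64:t→76,v→64,z→64 65:t→48,v→60,z→24 66:t→48,v→77,z→63 67:t→77,v→78,z→53 68:t→44,v→68,z→78 69:t→57,v→68,z→79 70:t→80,v→79,z→53 71:t→71,v→60,z→80 72:t→44,v→72,z→45 73:t→81,v→39,z→73 74:t→44,v→74,z→43 75:t→60,v→74,z→24 76:t→48,v→60,z→45 77:t→60,v→82,z→63 78:t→44,v→78,z→53 79:t→83,v→78,z→53 80:t→80,v→60,z→84 81:t→60,v→74,z→45 82:t→44,v→82,z→63 83:t→60,v→74,z→63 84:t→43,v→85,z→84 85:t→43,v→85,z→43.
'tvttz': N↓-sim [103, 90, 63, 34, 9, 1] end={s37} rej; 5/5 single-dels accept.
'tvtzv': N↓-sim [103, 90, 63, 34, 8, 2] end={s37,s74} ∉↓L; 5/5 single-dels accept.
'vvtzzt': |S_i|=[103, 91, 64, 45, 30, 7, 1] end={s37} — reject; 6/6 deletions ∈↓L.
'ztvvtv': run [103, 90, 65, 38, 17, 3, 1] end={s37} ∉↓L; 6/6 single-dels accept.
'ztvvtz': |S_i|=[103, 90, 65, 38, 17, 3, 1] end={s37} ∉↓L; 6/6 del acc.
'zzztvz': N↓-sim [103, 90, 71, 43, 23, 7, 1] end={s37} ∉↓L; 6/6 deletions ∈↓L.
6 obstructions.


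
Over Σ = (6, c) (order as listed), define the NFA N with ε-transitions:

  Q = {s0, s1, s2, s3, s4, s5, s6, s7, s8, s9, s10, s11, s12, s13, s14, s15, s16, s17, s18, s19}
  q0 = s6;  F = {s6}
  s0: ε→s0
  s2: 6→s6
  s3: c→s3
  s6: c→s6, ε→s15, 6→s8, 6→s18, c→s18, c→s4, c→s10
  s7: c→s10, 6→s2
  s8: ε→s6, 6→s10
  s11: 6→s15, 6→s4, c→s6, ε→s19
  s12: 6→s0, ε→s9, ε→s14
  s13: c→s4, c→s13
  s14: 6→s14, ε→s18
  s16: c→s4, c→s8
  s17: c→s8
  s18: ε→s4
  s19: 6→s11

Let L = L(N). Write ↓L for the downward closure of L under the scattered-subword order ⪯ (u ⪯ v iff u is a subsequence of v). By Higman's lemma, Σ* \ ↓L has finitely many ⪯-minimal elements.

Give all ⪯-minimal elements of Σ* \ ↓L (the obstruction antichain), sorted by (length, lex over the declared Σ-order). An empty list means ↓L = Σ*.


A = [].

|Q|=20, |F|=1, |δ|=30 (8 ε).
min D↑ (1 st, q0=0, F={}): 0:6→0,c→0 [Hopcroft].
L(D↑) = ∅; no obstructions.


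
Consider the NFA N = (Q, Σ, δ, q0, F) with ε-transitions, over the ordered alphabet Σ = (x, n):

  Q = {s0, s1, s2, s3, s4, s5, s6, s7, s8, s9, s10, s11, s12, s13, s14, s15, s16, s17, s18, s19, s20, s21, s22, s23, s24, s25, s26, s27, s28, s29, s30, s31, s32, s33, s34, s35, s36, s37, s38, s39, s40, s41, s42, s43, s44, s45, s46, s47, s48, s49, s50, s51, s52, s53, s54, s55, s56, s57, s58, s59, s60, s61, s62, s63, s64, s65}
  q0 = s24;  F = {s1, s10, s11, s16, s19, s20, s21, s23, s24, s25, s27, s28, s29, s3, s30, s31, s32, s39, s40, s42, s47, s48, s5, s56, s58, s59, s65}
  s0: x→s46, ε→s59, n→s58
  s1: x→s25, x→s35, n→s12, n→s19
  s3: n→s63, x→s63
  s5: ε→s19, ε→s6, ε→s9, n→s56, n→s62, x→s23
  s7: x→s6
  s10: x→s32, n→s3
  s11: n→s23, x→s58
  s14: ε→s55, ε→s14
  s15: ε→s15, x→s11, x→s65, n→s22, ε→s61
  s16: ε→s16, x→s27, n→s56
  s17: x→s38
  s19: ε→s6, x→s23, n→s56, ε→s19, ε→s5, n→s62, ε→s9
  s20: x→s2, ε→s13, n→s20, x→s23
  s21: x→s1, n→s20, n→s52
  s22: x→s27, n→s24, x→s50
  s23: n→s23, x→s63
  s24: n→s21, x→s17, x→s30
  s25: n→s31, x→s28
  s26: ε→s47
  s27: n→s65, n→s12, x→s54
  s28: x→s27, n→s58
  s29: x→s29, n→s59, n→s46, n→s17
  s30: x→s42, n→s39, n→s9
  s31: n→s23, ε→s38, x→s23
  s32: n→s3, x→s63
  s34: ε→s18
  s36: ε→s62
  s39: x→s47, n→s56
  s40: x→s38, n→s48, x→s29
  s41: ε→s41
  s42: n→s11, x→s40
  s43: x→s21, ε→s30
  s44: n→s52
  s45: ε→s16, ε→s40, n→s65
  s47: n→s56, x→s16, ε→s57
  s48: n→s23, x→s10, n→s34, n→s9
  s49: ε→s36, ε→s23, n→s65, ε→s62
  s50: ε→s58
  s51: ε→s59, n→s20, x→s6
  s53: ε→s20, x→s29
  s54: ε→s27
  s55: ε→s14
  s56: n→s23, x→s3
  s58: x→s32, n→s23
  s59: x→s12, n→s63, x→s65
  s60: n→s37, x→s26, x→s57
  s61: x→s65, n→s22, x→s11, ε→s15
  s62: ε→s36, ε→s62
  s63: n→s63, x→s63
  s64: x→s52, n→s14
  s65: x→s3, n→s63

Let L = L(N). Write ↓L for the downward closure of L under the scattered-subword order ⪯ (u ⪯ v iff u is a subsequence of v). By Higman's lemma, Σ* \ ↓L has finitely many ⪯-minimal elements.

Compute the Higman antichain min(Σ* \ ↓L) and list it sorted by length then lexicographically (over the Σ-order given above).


|Q|=66, |F|=27, |δ|=130 (34 ε).
min D↑ (27 st, q0=0, F={21}): 0:x→1,n→2 1:x→3,n→4 2:x→5,n→6 3:x→7,n→8 4:x→9,n→10 5:x→11,n→12 6:x→13,n→6 7:x→14,n→15 8:x→16,n→13 9:x→17,n→10 10:x→18,n→13 11:x→19,n→20 12:x→13,n→10 13:x→21,n→13 14:x→14,n→22 15:x→23,n→13 16:x→24,n→13 17:x→25,n→10 18:x→21,n→21 19:x→25,n→16 20:x→13,n→13 21:x→21,n→21 22:x→26,n→21 23:x→24,n→18 24:x→21,n→18 25:x→25,n→26 26:x→18,n→21.
'nnxx': |S_i|=[44, 39, 22, 5, 1] end={s63} ∉↓L; 4/4 single-dels accept.
'xxnnx': |S_i|=[44, 39, 30, 19, 6, 1] end={s63} rej; 5/5 deletions ∈↓L.
'xnnxn': |S_i|=[44, 39, 30, 11, 2, 1] end={s63} ∉↓L; 5/5 del acc.
'xnnnx': N↓-sim [44, 39, 30, 11, 2, 1] end={s63} rej; 5/5 single-dels accept.
'xxxxnn': |S_i|=[44, 39, 30, 23, 13, 8, 1] end={s63} — reject; 6/6 deletions ∈↓L.
'xxnxxx': |S_i|=[44, 39, 30, 19, 9, 3, 1] end={s63} — reject; 6/6 deletions ∈↓L.
6 minimals (antichain).

Antichain: [nnxx, xxnnx, xnnxn, xnnnx, xxxxnn, xxnxxx].
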